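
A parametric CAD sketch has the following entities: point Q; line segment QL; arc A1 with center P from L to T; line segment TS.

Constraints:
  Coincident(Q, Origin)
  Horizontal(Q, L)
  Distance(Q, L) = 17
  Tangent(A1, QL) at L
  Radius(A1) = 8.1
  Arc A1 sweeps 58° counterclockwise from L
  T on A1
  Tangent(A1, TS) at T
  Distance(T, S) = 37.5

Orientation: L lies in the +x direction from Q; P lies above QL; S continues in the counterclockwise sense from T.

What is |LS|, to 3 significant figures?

44.5

Q is at the origin; Q and L share the same y with |QL| = 17.0 and L on the +x side, so L = (17.0, 0.00). Since A1 is tangent to QL there, PL ⟂ QL, so P = L + (0, 8.1) = (17.0, 8.10). On A1, L sits at bearing -90° from P; a 58° counterclockwise sweep puts T at bearing -32°, so T = P + 8.1·(cos -32°, sin -32°) = (23.9, 3.81). Since A1 is tangent to TS there, PT ⟂ TS, so TS runs along (−sin -32°, cos -32°); with |TS| = 37.5, S = (43.7, 35.6). Then |LS| = |S − L| = 44.5.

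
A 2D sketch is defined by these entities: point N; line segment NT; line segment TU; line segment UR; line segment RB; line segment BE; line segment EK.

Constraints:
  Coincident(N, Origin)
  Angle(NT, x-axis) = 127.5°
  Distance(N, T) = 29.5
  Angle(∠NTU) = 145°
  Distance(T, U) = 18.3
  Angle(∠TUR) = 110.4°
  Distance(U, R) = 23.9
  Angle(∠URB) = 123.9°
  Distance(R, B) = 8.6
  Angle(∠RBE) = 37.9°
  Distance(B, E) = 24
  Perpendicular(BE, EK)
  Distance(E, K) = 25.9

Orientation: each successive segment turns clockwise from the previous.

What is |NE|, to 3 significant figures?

46.3

N is at the origin; NT runs at 127.5° with length 29.5, so T = (-18.0, 23.4). ∠NTU = 145.0° gives TU at 92.5° from the x-axis; with |TU| = 18.3, U = (-18.8, 41.7). ∠TUR = 110.4° gives UR at 22.9° from the x-axis; with |UR| = 23.9, R = (3.26, 51.0). ∠URB = 123.9° gives RB at -33.2° from the x-axis; with |RB| = 8.6, B = (10.5, 46.3). ∠RBE = 37.9° gives BE at -175° from the x-axis; with |BE| = 24.0, E = (-13.5, 44.3). Then |NE| = |E − N| = 46.3.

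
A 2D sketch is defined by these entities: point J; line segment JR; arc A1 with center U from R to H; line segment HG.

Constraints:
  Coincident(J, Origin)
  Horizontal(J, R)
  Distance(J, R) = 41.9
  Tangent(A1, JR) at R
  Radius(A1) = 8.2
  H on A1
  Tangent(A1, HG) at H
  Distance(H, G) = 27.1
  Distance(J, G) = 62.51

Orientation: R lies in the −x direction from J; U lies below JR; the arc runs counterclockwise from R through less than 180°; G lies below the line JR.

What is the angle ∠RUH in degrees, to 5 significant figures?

85.857°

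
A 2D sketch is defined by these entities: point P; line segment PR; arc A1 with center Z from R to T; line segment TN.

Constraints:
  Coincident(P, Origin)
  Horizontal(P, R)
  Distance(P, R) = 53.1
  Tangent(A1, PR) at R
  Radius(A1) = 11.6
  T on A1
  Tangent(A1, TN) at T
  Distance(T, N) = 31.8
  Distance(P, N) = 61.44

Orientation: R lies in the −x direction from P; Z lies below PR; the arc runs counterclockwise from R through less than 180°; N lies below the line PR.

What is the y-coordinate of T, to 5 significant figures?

-18.651

P is at the origin; PR is horizontal with |PR| = 53.1 and R on the −x side, so R = (-53.100, 0.0000). Since A1 is tangent to PR there, ZR ⟂ PR, so Z = R + (0, -11.6) = (-53.100, -11.600). Since ZT ⟂ TN (tangency), |ZN| = √(11.6² + 31.8²) = 33.850 regardless of where T sits on A1. So N lies on both circle(P, 61.44) and circle(Z, 33.850); the below-PR intersection is N = (-42.982, -43.902). T is the foot of the tangent from N: T = (-62.311, -18.651).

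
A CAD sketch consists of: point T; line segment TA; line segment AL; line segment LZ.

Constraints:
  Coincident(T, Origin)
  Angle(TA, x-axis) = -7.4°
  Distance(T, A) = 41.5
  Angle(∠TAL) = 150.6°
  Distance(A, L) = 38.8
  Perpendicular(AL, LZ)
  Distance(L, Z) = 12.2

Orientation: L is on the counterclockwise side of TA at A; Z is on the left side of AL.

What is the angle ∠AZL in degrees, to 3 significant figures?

72.5°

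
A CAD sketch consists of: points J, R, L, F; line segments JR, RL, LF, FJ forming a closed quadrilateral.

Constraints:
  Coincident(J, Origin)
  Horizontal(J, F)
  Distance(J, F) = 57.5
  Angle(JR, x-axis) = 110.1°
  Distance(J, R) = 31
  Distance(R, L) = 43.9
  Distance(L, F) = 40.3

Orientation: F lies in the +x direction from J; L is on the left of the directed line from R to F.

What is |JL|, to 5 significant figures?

46.146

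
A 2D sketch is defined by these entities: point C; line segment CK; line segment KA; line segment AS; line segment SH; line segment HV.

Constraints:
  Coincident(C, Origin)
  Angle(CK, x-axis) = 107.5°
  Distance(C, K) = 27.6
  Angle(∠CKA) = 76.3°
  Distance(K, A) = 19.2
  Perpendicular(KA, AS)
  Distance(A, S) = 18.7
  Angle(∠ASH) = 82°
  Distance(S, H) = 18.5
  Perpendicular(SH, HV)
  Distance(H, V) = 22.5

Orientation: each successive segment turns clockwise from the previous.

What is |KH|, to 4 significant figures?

16.15

C is at the origin; CK runs at 107.5° with length 27.6, so K = (-8.299, 26.32). ∠CKA = 76.3° gives KA at 3.800° from the x-axis; with |KA| = 19.2, A = (10.86, 27.60). The perpendicularity gives AS at right angles to KA, so AS runs at -86.20°; with |AS| = 18.7, S = (12.10, 8.936). ∠ASH = 82.0° gives SH at 175.8° from the x-axis; with |SH| = 18.5, H = (-6.353, 10.29). Then |KH| = |H − K| = 16.15.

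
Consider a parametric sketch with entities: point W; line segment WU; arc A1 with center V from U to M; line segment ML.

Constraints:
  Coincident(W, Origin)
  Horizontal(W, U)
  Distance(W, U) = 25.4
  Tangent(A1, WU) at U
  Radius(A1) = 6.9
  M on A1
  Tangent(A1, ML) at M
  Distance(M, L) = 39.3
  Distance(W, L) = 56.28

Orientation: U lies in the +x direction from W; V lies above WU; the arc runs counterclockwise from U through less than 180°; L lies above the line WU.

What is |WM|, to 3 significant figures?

33.0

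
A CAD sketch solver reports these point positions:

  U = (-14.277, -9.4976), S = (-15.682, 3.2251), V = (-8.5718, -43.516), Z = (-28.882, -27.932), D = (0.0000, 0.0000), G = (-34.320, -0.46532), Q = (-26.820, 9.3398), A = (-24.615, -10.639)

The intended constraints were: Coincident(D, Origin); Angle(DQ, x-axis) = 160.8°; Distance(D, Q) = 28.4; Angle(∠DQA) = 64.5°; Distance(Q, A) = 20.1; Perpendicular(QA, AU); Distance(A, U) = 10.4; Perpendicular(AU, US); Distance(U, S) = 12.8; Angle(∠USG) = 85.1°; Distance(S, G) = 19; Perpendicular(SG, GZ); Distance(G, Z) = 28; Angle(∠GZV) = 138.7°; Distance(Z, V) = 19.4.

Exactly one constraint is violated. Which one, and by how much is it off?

Distance(Z, V) = 19.4 — off by 6.20.

D = (0.00, 0.00) ✓; DQ at 160.8° ✓; |DQ| = 28.40 ✓; ∠DQA = 64.50° ✓; |QA| = 20.10 ✓; ∠(QA, AU) = 90.00° ✓; |AU| = 10.40 ✓; ∠(AU, US) = 90.00° ✓; |US| = 12.80 ✓; ∠USG = 85.10° ✓; |SG| = 19.00 ✓; ∠(SG, GZ) = 90.00° ✓; |GZ| = 28.00 ✓; ∠GZV = 138.7° ✓; |ZV| = 25.60 ✗.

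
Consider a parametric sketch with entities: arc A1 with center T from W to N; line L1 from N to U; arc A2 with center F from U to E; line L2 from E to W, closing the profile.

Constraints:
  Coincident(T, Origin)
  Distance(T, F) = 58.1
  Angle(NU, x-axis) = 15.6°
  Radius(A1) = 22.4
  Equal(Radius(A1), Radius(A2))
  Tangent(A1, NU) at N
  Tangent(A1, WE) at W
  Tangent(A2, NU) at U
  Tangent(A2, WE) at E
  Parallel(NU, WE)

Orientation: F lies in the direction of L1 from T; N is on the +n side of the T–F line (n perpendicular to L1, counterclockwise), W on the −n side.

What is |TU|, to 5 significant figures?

62.269

The slot axis is L1's direction at 15.6°, so u = (cos 15.6°, sin 15.6°) = (0.96316, 0.26892) and n = (−sin 15.6°, cos 15.6°) = (-0.26892, 0.96316). T is at the origin and F lies 58.1 along u from T, so F = 58.1·u = (55.960, 15.624). Tangency of A1 to both parallel lines with radius 22.4 puts N and W at T ± 22.4·n: N = (-6.0238, 21.575), W = (6.0238, -21.575). Equal radii place U and E the same way about F: U = F + 22.4·n = (49.936, 37.199), E = F − 22.4·n = (61.984, -5.9506). Then |TU| = |U − T| = 62.269.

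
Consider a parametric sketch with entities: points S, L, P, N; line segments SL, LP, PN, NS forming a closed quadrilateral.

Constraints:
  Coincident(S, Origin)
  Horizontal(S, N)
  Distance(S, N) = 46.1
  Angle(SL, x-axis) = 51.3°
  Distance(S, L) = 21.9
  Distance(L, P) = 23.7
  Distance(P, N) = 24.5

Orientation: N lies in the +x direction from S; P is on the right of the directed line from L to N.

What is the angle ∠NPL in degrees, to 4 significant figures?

98.94°

S is at the origin; S and N share the same y with |SN| = 46.1 and N in +x, so N = (46.1, 0). SL runs at 51.3° with |SL| = 21.9, so L = (13.69, 17.09). P is determined by |LP| = 23.7 and |PN| = 24.5 together: it lies at the intersection of circle(L, 23.7) and circle(N, 24.5). With |LN| = 36.64, the foot of the radical line on LN is 17.79 from L and the perpendicular offset is √(23.7² − 17.79²) = 15.66. Taking the right-of-LN solution: P = (22.13, -5.057).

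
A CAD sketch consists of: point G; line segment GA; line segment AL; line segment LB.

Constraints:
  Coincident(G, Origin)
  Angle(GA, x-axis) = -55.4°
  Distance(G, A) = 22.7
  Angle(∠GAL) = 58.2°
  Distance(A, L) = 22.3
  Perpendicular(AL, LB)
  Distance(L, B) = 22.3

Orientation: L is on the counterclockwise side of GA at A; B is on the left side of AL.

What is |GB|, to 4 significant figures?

10.77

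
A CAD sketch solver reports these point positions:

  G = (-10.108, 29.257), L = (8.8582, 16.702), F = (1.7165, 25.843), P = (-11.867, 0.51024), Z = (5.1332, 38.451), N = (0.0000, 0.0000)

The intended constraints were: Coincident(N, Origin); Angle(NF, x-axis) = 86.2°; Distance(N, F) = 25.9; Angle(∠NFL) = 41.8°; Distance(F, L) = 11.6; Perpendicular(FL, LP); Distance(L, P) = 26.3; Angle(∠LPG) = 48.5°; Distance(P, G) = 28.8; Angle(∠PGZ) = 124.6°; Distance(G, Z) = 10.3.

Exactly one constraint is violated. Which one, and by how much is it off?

Distance(G, Z) = 10.3 — off by 7.50.

N = (0.00, 0.00) ✓; NF at 86.20° ✓; |NF| = 25.90 ✓; ∠NFL = 41.80° ✓; |FL| = 11.60 ✓; ∠(FL, LP) = 90.00° ✓; |LP| = 26.30 ✓; ∠LPG = 48.50° ✓; |PG| = 28.80 ✓; ∠PGZ = 124.6° ✓; |GZ| = 17.80 ✗.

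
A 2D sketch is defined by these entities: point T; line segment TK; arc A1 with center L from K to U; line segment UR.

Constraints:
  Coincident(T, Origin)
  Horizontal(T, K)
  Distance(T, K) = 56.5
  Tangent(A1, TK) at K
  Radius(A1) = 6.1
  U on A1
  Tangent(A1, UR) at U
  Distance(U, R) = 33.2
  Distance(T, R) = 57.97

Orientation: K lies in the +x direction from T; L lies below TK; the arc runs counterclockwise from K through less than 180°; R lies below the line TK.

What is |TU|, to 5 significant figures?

50.753

T is at the origin; TK is horizontal with |TK| = 56.5 and K on the +x side, so K = (56.500, 0.0000). A1 meets TK tangentially, so LK is at right angles to TK, so L = K + (0, -6.1) = (56.500, -6.1000). Since LU ⟂ UR (tangency), |LR| = √(6.1² + 33.2²) = 33.756 regardless of where U sits on A1. So R lies on both circle(T, 57.97) and circle(L, 33.756); the below-TK intersection is R = (44.183, -37.528). U is the foot of the tangent from R: U = (50.512, -4.9372).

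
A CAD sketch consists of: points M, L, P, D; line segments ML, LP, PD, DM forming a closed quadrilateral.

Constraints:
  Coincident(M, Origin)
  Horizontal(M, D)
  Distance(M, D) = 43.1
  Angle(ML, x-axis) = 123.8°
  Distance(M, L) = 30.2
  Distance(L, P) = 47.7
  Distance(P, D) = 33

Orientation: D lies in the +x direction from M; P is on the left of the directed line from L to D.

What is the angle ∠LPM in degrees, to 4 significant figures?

38.40°

Checks: |LP| = 47.70 ✓; |PD| = 33.00 ✓.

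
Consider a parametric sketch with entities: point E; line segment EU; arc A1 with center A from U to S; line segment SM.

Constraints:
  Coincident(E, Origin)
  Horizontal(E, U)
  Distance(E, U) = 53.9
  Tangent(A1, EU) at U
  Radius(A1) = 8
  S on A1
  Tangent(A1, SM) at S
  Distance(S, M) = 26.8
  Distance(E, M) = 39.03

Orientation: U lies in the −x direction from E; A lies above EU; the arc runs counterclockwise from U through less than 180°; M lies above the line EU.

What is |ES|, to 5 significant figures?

47.758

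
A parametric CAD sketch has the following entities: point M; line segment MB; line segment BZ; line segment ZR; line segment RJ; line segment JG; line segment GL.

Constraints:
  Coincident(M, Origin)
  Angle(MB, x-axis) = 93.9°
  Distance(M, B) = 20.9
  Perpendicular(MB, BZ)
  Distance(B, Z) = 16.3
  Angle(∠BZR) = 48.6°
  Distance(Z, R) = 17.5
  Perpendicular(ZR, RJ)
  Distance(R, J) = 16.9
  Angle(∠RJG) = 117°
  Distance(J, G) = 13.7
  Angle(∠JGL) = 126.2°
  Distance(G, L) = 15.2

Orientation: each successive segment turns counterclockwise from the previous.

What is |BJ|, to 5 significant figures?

8.1857

M is at the origin; MB runs at 93.9° with length 20.9, so B = (-1.4215, 20.852). The perpendicularity gives BZ at right angles to MB, so BZ runs at -176.10°; with |BZ| = 16.3, Z = (-17.684, 19.743). ∠BZR = 48.6° gives ZR at -44.700° from the x-axis; with |ZR| = 17.5, R = (-5.2448, 7.4335). ZR is perpendicular to RJ, so RJ runs at 45.300°; with |RJ| = 16.9, J = (6.6426, 19.446). Then |BJ| = |J − B| = 8.1857.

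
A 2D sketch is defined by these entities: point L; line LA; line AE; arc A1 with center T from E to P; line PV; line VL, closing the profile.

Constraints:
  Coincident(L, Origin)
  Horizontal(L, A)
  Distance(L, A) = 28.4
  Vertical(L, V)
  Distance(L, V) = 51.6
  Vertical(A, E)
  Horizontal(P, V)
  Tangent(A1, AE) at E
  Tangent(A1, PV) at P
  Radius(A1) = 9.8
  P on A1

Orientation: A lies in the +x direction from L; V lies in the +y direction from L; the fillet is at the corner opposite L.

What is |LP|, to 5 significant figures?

54.850

The virtual corner opposite L is at (28.400, 51.600). A1 meets AE tangentially, so TE is at right angles to AE and tangency of A1 to PV means the radius TP is perpendicular to PV, with radius 9.8, so the center T sits 9.8 in from both sides at T = (18.600, 41.800). That places the tangent points at E = (28.400, 41.800) on AE and P = (18.600, 51.600) on PV. Then |LP| = |P − L| = 54.850.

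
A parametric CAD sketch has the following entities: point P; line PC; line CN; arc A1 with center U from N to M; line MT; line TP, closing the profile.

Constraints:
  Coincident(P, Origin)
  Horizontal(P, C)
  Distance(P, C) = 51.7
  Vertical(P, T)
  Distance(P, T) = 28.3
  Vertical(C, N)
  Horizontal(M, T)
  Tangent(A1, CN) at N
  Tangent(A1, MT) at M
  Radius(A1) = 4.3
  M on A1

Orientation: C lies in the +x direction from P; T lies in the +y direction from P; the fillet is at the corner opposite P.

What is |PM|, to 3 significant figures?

55.2

P is at the origin; P and C share the same y with |PC| = 51.7 and C on the +x side, so C = (51.7, 0.00). PT is vertical with |PT| = 28.3 and T on the +y side, so T = (0.00, 28.3). The virtual corner opposite P is at (51.7, 28.3). A1 meets CN tangentially, so UN is at right angles to CN and since A1 is tangent to MT there, UM ⟂ MT, with radius 4.3, so the center U sits 4.3 in from both sides at U = (47.4, 24.0). That places the tangent points at N = (51.7, 24.0) on CN and M = (47.4, 28.3) on MT. Then |PM| = |M − P| = 55.2.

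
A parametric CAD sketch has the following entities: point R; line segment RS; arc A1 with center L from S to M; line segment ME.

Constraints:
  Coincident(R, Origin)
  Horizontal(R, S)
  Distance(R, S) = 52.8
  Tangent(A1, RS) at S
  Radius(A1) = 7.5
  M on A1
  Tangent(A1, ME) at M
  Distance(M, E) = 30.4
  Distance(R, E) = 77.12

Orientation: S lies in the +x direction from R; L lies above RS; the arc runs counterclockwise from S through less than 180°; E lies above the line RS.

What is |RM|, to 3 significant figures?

60.2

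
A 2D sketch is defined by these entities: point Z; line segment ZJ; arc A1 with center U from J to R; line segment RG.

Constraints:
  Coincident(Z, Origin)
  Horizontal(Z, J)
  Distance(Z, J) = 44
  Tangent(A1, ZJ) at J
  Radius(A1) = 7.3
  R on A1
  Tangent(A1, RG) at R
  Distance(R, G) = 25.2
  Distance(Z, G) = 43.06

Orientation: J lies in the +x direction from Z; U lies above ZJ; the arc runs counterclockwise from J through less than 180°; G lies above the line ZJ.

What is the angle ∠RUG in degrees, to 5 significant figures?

73.845°

Z is at the origin; Z and J share the same y with |ZJ| = 44.0 and J on the +x side, so J = (44.000, 0.0000). The tangent condition forces UJ to be normal to ZJ, so U = J + (0, 7.3) = (44.000, 7.3000). Since UR ⟂ RG (tangency), |UG| = √(7.3² + 25.2²) = 26.236 regardless of where R sits on A1. So G lies on both circle(Z, 43.06) and circle(U, 26.236); the above-ZJ intersection is G = (30.874, 30.016). R is the foot of the tangent from G: R = (49.055, 12.567).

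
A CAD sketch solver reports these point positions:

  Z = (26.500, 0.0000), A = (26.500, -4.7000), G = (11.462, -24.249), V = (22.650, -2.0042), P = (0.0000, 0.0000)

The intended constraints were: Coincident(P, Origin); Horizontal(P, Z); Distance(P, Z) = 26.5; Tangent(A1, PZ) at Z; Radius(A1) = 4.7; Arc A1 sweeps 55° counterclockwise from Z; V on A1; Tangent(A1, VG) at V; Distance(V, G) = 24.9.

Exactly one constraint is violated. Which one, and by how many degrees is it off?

Tangent(A1, VG) at V — off by 8.30°.

P = (0.00, 0.00) ✓; P.y = 0.00, Z.y = 0.00 ✓; |PZ| = 26.50 ✓; ∠(AZ, ZP) = 90.00° ✓; |AZ| = 4.700 ✓; bearing(A→V) − bearing(A→Z) = 55.00° ✓; |AV| = 4.700 ✓; ∠(AV, VG) = 81.70° ✗; |VG| = 24.90 ✓.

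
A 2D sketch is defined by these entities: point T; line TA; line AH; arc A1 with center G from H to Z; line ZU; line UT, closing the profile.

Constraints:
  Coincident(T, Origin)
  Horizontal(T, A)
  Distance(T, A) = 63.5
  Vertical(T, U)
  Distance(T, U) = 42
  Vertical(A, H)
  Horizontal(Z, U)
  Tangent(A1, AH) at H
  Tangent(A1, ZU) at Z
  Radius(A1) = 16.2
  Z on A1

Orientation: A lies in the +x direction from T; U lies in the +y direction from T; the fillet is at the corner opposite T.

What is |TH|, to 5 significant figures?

68.541

The virtual corner opposite T is at (63.500, 42.000). The tangent condition forces GH to be normal to AH and tangency of A1 to ZU means the radius GZ is perpendicular to ZU, with radius 16.2, so the center G sits 16.2 in from both sides at G = (47.300, 25.800). That places the tangent points at H = (63.500, 25.800) on AH and Z = (47.300, 42.000) on ZU. Then |TH| = |H − T| = 68.541.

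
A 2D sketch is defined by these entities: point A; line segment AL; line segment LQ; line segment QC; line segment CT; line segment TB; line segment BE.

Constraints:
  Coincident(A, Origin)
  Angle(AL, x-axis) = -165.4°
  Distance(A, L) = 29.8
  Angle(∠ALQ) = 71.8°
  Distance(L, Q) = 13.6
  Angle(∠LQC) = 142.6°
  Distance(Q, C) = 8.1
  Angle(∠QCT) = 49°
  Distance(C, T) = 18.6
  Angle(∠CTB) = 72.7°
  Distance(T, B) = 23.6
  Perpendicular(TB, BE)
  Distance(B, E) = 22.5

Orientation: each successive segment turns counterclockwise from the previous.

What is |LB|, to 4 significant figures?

15.40

∠QCT = 49.0° gives CT at 111.2° from the x-axis; with |CT| = 18.6, T = (-20.58, -4.346). ∠CTB = 72.7° gives TB at -141.5° from the x-axis; with |TB| = 23.6, B = (-39.05, -19.04). Then |LB| = |B − L| = 15.40.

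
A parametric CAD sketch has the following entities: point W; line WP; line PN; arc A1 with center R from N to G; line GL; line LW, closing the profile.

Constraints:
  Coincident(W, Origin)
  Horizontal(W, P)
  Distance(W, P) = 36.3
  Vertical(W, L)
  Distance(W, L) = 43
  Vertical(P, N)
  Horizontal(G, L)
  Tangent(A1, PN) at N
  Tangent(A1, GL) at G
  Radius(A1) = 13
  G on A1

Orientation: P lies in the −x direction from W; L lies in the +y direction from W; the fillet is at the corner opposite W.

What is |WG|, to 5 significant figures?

48.907

W is at the origin; W and P share the same y with |WP| = 36.3 and P on the −x side, so P = (-36.300, 0.0000). W and L share the same x with |WL| = 43.0 and L on the +y side, so L = (0.0000, 43.000). The virtual corner opposite W is at (-36.300, 43.000). Since A1 is tangent to PN there, RN ⟂ PN and A1 meets GL tangentially, so RG is at right angles to GL, with radius 13.0, so the center R sits 13.0 in from both sides at R = (-23.300, 30.000). That places the tangent points at N = (-36.300, 30.000) on PN and G = (-23.300, 43.000) on GL. Then |WG| = |G − W| = 48.907.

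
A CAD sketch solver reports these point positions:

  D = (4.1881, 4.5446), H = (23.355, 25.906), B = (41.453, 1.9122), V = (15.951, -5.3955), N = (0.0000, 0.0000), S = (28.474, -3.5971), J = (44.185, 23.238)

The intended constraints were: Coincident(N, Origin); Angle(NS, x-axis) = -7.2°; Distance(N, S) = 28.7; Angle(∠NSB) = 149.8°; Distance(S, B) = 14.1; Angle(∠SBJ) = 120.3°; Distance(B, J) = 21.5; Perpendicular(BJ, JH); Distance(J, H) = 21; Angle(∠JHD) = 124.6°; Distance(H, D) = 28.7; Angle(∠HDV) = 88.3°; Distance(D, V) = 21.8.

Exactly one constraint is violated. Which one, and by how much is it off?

Distance(D, V) = 21.8 — off by 6.40.

N = (0.00, 0.00) ✓; NS at -7.200° ✓; |NS| = 28.70 ✓; ∠NSB = 149.8° ✓; |SB| = 14.10 ✓; ∠SBJ = 120.3° ✓; |BJ| = 21.50 ✓; ∠(BJ, JH) = 90.00° ✓; |JH| = 21.00 ✓; ∠JHD = 124.6° ✓; |HD| = 28.70 ✓; ∠HDV = 88.30° ✓; |DV| = 15.40 ✗.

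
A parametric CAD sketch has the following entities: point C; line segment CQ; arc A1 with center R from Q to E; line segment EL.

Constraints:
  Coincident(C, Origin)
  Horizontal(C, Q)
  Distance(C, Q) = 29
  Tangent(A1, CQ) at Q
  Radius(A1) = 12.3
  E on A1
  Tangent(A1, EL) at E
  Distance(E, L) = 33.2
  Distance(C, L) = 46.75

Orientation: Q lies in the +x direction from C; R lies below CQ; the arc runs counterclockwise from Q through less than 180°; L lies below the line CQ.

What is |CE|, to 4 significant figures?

20.25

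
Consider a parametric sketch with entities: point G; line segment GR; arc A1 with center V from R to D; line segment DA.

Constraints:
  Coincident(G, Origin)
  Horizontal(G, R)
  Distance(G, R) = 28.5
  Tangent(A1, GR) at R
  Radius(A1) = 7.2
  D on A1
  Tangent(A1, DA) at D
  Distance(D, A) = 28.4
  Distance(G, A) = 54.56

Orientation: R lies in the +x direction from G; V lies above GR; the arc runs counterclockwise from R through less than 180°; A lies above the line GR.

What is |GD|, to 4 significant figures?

35.68

G is at the origin; G and R share the same y with |GR| = 28.5 and R on the +x side, so R = (28.50, 0.000). Tangency of A1 to GR means the radius VR is perpendicular to GR, so V = R + (0, 7.2) = (28.50, 7.200). Since VD ⟂ DA (tangency), |VA| = √(7.2² + 28.4²) = 29.30 regardless of where D sits on A1. So A lies on both circle(G, 54.56) and circle(V, 29.30); the above-GR intersection is A = (44.27, 31.89). D is the foot of the tangent from A: D = (35.33, 4.936).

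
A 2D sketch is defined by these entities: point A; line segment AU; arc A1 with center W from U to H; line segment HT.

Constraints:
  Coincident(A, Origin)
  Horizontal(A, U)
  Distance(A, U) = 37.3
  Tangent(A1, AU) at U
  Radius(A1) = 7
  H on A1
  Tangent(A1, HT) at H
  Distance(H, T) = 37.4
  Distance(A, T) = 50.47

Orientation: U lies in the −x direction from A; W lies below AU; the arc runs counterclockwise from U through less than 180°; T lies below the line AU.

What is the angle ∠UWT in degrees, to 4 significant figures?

162.6°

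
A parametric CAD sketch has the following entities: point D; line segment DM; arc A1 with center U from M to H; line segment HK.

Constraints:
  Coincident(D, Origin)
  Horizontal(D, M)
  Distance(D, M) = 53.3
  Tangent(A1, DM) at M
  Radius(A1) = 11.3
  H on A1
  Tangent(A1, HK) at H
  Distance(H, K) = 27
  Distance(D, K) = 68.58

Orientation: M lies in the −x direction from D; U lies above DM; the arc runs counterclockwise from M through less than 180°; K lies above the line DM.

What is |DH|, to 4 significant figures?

46.21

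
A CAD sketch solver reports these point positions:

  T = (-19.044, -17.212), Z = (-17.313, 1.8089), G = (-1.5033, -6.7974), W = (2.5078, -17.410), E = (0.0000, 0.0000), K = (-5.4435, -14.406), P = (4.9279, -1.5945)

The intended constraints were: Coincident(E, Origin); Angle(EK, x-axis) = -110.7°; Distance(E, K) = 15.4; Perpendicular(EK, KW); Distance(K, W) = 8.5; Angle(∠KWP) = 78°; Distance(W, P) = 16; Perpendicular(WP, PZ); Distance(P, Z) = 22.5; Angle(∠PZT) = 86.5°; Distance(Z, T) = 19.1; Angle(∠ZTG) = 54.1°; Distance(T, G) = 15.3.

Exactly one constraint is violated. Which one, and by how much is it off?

Distance(T, G) = 15.3 — off by 5.10.

E = (0.00, 0.00) ✓; EK at -110.7° ✓; |EK| = 15.40 ✓; ∠(EK, KW) = 90.00° ✓; |KW| = 8.500 ✓; ∠KWP = 78.00° ✓; |WP| = 16.00 ✓; ∠(WP, PZ) = 90.00° ✓; |PZ| = 22.50 ✓; ∠PZT = 86.50° ✓; |ZT| = 19.10 ✓; ∠ZTG = 54.10° ✓; |TG| = 20.40 ✗.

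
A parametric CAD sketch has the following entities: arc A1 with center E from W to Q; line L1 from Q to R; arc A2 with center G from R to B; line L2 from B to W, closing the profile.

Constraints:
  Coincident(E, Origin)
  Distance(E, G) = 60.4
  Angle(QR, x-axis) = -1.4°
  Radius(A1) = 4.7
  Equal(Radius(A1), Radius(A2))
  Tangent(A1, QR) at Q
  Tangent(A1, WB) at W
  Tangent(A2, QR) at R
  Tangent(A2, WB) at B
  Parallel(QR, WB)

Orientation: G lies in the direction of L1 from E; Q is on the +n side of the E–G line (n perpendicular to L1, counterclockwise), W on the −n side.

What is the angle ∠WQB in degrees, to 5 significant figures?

81.154°

The slot axis is L1's direction at -1.4°, so u = (cos -1.4°, sin -1.4°) = (0.99970, -0.024432) and n = (−sin -1.4°, cos -1.4°) = (0.024432, 0.99970). E is at the origin and G lies 60.4 along u from E, so G = 60.4·u = (60.382, -1.4757). Tangency of A1 to both parallel lines with radius 4.7 puts Q and W at E ± 4.7·n: Q = (0.11483, 4.6986), W = (-0.11483, -4.6986). Equal radii place R and B the same way about G: R = G + 4.7·n = (60.497, 3.2229), B = G − 4.7·n = (60.267, -6.1743). Then cos ∠WQB = QW·QB / (|QW||QB|), giving 81.154°.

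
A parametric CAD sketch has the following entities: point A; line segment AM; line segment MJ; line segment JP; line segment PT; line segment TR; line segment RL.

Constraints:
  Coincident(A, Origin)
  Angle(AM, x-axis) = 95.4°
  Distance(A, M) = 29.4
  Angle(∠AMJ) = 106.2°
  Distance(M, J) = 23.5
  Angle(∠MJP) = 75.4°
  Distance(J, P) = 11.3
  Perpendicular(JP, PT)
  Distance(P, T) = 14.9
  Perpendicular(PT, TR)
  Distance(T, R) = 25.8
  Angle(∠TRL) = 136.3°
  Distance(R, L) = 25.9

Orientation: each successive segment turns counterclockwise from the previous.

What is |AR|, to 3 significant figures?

50.6

A is at the origin; AM runs at 95.4° with length 29.4, so M = (-2.77, 29.3). ∠AMJ = 106.2° gives MJ at 169° from the x-axis; with |MJ| = 23.5, J = (-25.9, 33.7). ∠MJP = 75.4° gives JP at -86.2° from the x-axis; with |JP| = 11.3, P = (-25.1, 22.4). The perpendicularity gives PT at right angles to JP, so PT runs at 3.80°; with |PT| = 14.9, T = (-10.2, 23.4). PT ⟂ TR, so TR runs at 93.8°; with |TR| = 25.8, R = (-11.9, 49.1). Then |AR| = |R − A| = 50.6.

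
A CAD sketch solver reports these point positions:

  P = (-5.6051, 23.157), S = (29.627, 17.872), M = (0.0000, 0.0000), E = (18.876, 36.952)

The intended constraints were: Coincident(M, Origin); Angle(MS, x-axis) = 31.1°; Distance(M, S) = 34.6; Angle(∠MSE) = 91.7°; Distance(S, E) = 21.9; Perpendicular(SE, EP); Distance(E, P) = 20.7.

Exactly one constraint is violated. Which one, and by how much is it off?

Distance(E, P) = 20.7 — off by 7.40.

M = (0.00, 0.00) ✓; MS at 31.10° ✓; |MS| = 34.60 ✓; ∠MSE = 91.70° ✓; |SE| = 21.90 ✓; ∠(SE, EP) = 90.00° ✓; |EP| = 28.10 ✗.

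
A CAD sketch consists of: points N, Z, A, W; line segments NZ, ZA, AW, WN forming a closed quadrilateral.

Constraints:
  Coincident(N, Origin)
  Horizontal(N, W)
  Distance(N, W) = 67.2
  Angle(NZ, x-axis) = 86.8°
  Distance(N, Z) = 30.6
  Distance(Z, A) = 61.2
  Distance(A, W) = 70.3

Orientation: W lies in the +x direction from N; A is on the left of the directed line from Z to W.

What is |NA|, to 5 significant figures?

84.527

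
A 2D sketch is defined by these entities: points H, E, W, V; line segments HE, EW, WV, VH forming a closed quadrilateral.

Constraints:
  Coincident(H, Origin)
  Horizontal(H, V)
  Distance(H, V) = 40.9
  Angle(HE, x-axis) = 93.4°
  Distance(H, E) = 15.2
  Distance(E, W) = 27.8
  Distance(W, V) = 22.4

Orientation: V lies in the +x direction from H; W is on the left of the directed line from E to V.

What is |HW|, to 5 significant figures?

31.967

Checks: |EW| = 27.80 ✓; |WV| = 22.40 ✓.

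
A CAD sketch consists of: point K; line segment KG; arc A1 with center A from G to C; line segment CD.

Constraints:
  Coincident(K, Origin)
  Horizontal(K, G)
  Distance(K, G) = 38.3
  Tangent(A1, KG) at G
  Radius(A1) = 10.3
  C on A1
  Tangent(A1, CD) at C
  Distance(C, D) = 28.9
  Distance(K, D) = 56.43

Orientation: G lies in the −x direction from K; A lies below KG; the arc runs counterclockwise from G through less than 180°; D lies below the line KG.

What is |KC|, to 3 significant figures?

49.9

Checks: K = (0.00, 0.00) ✓; |KG| = 38.30 ✓; |AC| = 10.30 ✓; ∠(AC, CD) = 90.00° ✓; |CD| = 28.90 ✓; |KD| = 56.43 ✓.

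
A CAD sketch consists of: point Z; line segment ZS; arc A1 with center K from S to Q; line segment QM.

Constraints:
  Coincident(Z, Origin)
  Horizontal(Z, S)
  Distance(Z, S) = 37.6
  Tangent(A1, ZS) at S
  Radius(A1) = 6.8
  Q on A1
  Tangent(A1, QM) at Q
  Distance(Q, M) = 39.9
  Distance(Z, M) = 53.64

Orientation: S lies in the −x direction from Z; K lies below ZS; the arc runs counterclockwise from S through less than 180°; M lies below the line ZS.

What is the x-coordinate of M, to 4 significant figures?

-27.57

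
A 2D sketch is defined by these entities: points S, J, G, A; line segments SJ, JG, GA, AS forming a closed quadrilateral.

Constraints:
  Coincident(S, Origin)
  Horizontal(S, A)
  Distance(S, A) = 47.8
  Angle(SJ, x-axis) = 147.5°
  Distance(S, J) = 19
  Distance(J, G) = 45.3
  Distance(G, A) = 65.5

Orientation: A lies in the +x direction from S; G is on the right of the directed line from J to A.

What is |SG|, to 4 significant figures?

35.28

S is at the origin; S and A share the same y with |SA| = 47.8 and A in +x, so A = (47.8, 0). SJ runs at 147.5° with |SJ| = 19.0, so J = (-16.02, 10.21). G is determined by |JG| = 45.3 and |GA| = 65.5 together: it lies at the intersection of circle(J, 45.3) and circle(A, 65.5). With |JA| = 64.64, the foot of the radical line on JA is 15.00 from J and the perpendicular offset is √(45.3² − 15.00²) = 42.74. Taking the right-of-JA solution: G = (-7.959, -34.37).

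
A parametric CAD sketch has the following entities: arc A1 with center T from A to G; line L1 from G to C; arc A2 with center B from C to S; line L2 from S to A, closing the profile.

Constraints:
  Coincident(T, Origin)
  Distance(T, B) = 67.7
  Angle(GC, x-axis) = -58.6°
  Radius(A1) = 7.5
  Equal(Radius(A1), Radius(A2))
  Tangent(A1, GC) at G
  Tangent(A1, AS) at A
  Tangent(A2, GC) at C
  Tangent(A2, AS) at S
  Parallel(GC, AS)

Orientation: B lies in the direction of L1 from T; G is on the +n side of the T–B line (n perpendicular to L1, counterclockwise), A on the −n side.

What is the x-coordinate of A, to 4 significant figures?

-6.402

The slot axis is L1's direction at -58.6°, so u = (cos -58.6°, sin -58.6°) = (0.5210, -0.8536) and n = (−sin -58.6°, cos -58.6°) = (0.8536, 0.5210). T is at the origin and B lies 67.7 along u from T, so B = 67.7·u = (35.27, -57.79). Tangency of A1 to both parallel lines with radius 7.5 puts G and A at T ± 7.5·n: G = (6.402, 3.908), A = (-6.402, -3.908). So A.x = -6.402.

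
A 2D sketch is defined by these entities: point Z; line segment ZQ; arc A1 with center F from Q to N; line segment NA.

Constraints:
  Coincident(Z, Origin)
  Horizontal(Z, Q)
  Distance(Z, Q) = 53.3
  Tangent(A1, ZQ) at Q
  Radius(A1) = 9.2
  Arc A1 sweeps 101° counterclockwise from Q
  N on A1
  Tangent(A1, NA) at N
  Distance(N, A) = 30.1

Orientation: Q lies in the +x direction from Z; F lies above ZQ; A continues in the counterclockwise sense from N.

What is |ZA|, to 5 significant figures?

69.589

Z is at the origin; Z and Q share the same y with |ZQ| = 53.3 and Q on the +x side, so Q = (53.300, 0.0000). Tangency of A1 to ZQ means the radius FQ is perpendicular to ZQ, so F = Q + (0, 9.2) = (53.300, 9.2000). On A1, Q sits at bearing -90° from F; a 101° counterclockwise sweep puts N at bearing 11°, so N = F + 9.2·(cos 11°, sin 11°) = (62.331, 10.955). Tangency of A1 to NA means the radius FN is perpendicular to NA, so NA runs along (−sin 11°, cos 11°); with |NA| = 30.1, A = (56.588, 40.502). Then |ZA| = |A − Z| = 69.589.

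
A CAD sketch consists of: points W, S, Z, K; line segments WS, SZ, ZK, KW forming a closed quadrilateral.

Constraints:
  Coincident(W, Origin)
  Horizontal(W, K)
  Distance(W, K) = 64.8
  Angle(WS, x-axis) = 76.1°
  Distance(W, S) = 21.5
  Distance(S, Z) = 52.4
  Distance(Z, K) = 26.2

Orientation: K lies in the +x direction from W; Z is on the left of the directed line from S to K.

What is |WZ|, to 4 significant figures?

62.65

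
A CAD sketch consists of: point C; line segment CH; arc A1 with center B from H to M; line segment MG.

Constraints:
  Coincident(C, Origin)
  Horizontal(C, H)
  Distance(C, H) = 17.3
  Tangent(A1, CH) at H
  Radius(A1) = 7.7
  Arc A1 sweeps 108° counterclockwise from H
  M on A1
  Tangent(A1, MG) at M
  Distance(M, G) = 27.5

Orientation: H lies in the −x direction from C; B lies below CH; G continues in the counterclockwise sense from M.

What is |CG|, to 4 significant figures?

39.66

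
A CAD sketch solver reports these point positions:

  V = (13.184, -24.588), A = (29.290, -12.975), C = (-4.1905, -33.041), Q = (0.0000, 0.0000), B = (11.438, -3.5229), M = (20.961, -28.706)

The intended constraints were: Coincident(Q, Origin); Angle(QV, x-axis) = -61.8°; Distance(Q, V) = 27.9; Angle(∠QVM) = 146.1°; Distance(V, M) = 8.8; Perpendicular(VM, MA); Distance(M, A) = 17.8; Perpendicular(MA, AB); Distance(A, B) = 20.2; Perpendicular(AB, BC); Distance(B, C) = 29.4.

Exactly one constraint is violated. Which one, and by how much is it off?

Distance(B, C) = 29.4 — off by 4.00.

Q = (0.00, 0.00) ✓; QV at -61.80° ✓; |QV| = 27.90 ✓; ∠QVM = 146.1° ✓; |VM| = 8.800 ✓; ∠(VM, MA) = 90.00° ✓; |MA| = 17.80 ✓; ∠(MA, AB) = 90.00° ✓; |AB| = 20.20 ✓; ∠(AB, BC) = 90.00° ✓; |BC| = 33.40 ✗.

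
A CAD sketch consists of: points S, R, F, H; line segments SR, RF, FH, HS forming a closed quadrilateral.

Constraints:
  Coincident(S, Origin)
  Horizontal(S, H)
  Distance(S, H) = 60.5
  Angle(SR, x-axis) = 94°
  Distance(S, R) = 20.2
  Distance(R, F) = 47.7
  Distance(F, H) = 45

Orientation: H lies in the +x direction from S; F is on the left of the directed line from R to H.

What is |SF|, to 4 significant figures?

58.27

Checks: |RF| = 47.70 ✓; |FH| = 45.00 ✓.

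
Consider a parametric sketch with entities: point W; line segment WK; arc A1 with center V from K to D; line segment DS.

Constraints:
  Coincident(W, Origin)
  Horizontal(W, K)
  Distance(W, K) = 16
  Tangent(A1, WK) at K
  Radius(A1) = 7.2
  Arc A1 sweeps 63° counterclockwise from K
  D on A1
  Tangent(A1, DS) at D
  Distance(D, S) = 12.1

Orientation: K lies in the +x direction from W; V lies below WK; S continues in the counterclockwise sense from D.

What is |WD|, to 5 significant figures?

10.360

The tangent condition forces VK to be normal to WK, so V = K + (0, -7.2) = (16.000, -7.2000). On A1, K sits at bearing 90° from V; a 63° counterclockwise sweep puts D at bearing 153°, so D = V + 7.2·(cos 153°, sin 153°) = (9.5848, -3.9313). Then |WD| = |D − W| = 10.360.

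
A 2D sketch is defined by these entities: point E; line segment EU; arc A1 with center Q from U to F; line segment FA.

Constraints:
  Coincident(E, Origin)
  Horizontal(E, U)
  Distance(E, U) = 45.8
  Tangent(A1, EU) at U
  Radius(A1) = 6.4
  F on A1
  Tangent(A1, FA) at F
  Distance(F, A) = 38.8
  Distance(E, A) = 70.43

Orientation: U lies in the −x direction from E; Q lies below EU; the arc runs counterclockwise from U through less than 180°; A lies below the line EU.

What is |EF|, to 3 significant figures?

52.5

Checks: ∠(QU, UE) = 90.00° ✓; |QU| = 6.400 ✓; |QF| = 6.400 ✓; ∠(QF, FA) = 90.00° ✓; |FA| = 38.80 ✓; |EA| = 70.43 ✓.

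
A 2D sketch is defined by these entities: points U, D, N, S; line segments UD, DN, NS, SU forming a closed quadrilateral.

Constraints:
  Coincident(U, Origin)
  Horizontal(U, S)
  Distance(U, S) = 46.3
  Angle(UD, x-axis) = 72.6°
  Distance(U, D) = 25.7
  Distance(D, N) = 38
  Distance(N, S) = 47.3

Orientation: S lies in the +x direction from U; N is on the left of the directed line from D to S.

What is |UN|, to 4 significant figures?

60.54

Checks: |DN| = 38.00 ✓; |NS| = 47.30 ✓.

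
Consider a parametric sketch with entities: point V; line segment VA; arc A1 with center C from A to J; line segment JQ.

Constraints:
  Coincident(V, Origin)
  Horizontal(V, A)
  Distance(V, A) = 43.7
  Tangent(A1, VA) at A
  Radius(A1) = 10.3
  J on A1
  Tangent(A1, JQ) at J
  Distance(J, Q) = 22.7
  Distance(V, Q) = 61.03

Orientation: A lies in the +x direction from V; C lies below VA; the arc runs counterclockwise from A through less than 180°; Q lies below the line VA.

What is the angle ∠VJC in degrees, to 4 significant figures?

114.5°

Checks: |CJ| = 10.30 ✓; ∠(CJ, JQ) = 90.00° ✓; |JQ| = 22.70 ✓; |VQ| = 61.03 ✓.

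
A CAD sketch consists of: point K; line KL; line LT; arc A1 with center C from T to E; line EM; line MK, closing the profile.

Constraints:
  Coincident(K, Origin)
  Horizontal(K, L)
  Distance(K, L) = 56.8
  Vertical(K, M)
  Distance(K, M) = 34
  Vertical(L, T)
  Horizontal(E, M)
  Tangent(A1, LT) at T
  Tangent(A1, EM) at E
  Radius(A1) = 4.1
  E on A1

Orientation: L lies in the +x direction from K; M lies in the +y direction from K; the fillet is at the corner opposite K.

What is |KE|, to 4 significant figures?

62.72

The virtual corner opposite K is at (56.80, 34.00). A1 meets LT tangentially, so CT is at right angles to LT and tangency of A1 to EM means the radius CE is perpendicular to EM, with radius 4.1, so the center C sits 4.1 in from both sides at C = (52.70, 29.90). That places the tangent points at T = (56.80, 29.90) on LT and E = (52.70, 34.00) on EM. Then |KE| = |E − K| = 62.72.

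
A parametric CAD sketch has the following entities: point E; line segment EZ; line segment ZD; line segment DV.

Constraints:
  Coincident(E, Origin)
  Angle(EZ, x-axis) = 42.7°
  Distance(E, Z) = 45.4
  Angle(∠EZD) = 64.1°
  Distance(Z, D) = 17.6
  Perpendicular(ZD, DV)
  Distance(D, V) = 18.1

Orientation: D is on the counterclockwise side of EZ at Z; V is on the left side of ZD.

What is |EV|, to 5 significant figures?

22.849

∠EZD = 64.1°, so ZD runs at 42.7° + (180° − 64.1°) = 158.60° from the x-axis; with |ZD| = 17.6, D = Z + 17.6·(cos 158.60°, sin 158.60°) = (16.979, 37.210). ZD is perpendicular to DV; with |DV| = 18.1 on the left of ZD, V = D + 18.1·(-0.36488, -0.93106) = (10.374, 20.358). Then |EV| = |V − E| = 22.849.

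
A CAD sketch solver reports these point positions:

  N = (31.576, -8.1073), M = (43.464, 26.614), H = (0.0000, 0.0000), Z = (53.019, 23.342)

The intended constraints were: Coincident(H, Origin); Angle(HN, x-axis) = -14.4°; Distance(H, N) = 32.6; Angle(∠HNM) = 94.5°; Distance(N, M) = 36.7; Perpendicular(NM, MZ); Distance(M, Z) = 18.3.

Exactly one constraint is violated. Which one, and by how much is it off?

Distance(M, Z) = 18.3 — off by 8.20.

H = (0.00, 0.00) ✓; HN at -14.40° ✓; |HN| = 32.60 ✓; ∠HNM = 94.50° ✓; |NM| = 36.70 ✓; ∠(NM, MZ) = 90.00° ✓; |MZ| = 10.10 ✗.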